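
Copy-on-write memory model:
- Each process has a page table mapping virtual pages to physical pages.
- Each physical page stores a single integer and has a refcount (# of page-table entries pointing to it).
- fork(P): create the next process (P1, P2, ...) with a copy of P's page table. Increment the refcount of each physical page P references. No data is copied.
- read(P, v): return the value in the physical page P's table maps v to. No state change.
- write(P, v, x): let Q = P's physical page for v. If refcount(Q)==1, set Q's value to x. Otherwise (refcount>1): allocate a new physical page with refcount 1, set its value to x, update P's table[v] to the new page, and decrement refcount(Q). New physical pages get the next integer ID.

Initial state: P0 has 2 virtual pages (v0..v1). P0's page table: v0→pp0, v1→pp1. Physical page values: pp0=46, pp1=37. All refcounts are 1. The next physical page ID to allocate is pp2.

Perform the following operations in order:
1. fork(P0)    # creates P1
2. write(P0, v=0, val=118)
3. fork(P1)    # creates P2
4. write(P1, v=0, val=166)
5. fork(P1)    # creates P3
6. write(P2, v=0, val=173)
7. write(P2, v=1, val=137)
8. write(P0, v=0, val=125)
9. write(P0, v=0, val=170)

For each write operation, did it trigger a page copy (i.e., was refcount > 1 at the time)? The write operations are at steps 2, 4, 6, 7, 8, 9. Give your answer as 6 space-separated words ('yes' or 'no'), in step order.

Op 1: fork(P0) -> P1. 2 ppages; refcounts: pp0:2 pp1:2
Op 2: write(P0, v0, 118). refcount(pp0)=2>1 -> COPY to pp2. 3 ppages; refcounts: pp0:1 pp1:2 pp2:1
Op 3: fork(P1) -> P2. 3 ppages; refcounts: pp0:2 pp1:3 pp2:1
Op 4: write(P1, v0, 166). refcount(pp0)=2>1 -> COPY to pp3. 4 ppages; refcounts: pp0:1 pp1:3 pp2:1 pp3:1
Op 5: fork(P1) -> P3. 4 ppages; refcounts: pp0:1 pp1:4 pp2:1 pp3:2
Op 6: write(P2, v0, 173). refcount(pp0)=1 -> write in place. 4 ppages; refcounts: pp0:1 pp1:4 pp2:1 pp3:2
Op 7: write(P2, v1, 137). refcount(pp1)=4>1 -> COPY to pp4. 5 ppages; refcounts: pp0:1 pp1:3 pp2:1 pp3:2 pp4:1
Op 8: write(P0, v0, 125). refcount(pp2)=1 -> write in place. 5 ppages; refcounts: pp0:1 pp1:3 pp2:1 pp3:2 pp4:1
Op 9: write(P0, v0, 170). refcount(pp2)=1 -> write in place. 5 ppages; refcounts: pp0:1 pp1:3 pp2:1 pp3:2 pp4:1

yes yes no yes no no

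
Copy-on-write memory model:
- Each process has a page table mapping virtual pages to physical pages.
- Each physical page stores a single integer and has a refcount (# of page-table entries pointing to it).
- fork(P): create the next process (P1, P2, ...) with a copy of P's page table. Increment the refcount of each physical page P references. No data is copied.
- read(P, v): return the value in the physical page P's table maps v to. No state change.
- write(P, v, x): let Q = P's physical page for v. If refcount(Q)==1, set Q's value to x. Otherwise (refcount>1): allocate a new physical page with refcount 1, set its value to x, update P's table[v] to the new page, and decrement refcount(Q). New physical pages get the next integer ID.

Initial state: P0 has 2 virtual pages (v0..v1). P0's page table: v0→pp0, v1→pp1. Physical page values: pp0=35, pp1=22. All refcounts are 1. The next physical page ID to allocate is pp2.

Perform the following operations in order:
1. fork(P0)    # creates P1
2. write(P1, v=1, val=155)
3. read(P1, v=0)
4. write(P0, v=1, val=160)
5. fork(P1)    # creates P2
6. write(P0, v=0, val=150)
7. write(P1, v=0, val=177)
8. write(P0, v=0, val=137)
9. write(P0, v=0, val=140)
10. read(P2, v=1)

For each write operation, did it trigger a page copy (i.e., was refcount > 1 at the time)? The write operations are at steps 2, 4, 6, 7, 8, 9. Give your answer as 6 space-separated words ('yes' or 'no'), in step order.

Op 1: fork(P0) -> P1. 2 ppages; refcounts: pp0:2 pp1:2
Op 2: write(P1, v1, 155). refcount(pp1)=2>1 -> COPY to pp2. 3 ppages; refcounts: pp0:2 pp1:1 pp2:1
Op 3: read(P1, v0) -> 35. No state change.
Op 4: write(P0, v1, 160). refcount(pp1)=1 -> write in place. 3 ppages; refcounts: pp0:2 pp1:1 pp2:1
Op 5: fork(P1) -> P2. 3 ppages; refcounts: pp0:3 pp1:1 pp2:2
Op 6: write(P0, v0, 150). refcount(pp0)=3>1 -> COPY to pp3. 4 ppages; refcounts: pp0:2 pp1:1 pp2:2 pp3:1
Op 7: write(P1, v0, 177). refcount(pp0)=2>1 -> COPY to pp4. 5 ppages; refcounts: pp0:1 pp1:1 pp2:2 pp3:1 pp4:1
Op 8: write(P0, v0, 137). refcount(pp3)=1 -> write in place. 5 ppages; refcounts: pp0:1 pp1:1 pp2:2 pp3:1 pp4:1
Op 9: write(P0, v0, 140). refcount(pp3)=1 -> write in place. 5 ppages; refcounts: pp0:1 pp1:1 pp2:2 pp3:1 pp4:1
Op 10: read(P2, v1) -> 155. No state change.

yes no yes yes no no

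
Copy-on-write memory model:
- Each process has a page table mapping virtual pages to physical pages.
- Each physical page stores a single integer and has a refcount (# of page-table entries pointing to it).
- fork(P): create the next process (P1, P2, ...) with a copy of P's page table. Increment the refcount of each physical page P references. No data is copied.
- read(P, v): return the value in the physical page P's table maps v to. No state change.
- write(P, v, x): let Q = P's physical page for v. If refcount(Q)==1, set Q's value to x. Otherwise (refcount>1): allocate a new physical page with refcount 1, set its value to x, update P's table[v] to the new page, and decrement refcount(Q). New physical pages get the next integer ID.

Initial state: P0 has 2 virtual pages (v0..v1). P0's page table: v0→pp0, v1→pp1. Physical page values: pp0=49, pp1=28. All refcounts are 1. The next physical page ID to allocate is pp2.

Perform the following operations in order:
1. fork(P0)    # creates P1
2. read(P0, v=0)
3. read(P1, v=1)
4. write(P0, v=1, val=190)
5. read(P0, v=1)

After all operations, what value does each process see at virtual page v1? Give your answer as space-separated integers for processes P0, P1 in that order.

Answer: 190 28

Derivation:
Op 1: fork(P0) -> P1. 2 ppages; refcounts: pp0:2 pp1:2
Op 2: read(P0, v0) -> 49. No state change.
Op 3: read(P1, v1) -> 28. No state change.
Op 4: write(P0, v1, 190). refcount(pp1)=2>1 -> COPY to pp2. 3 ppages; refcounts: pp0:2 pp1:1 pp2:1
Op 5: read(P0, v1) -> 190. No state change.
P0: v1 -> pp2 = 190
P1: v1 -> pp1 = 28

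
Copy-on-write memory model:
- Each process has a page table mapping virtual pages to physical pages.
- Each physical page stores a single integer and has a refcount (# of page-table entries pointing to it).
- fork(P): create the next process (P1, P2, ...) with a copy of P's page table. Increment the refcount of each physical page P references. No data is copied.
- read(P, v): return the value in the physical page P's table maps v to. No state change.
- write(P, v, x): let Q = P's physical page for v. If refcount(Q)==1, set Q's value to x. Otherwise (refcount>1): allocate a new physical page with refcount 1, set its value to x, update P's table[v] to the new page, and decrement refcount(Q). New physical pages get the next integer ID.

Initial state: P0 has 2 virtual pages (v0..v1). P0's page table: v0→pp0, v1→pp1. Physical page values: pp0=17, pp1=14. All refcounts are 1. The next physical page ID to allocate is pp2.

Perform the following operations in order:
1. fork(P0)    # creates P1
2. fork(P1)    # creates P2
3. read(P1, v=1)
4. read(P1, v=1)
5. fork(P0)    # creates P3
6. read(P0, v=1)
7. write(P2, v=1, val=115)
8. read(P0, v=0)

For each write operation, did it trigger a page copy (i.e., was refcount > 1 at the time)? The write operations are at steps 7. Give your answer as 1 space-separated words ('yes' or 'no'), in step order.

Op 1: fork(P0) -> P1. 2 ppages; refcounts: pp0:2 pp1:2
Op 2: fork(P1) -> P2. 2 ppages; refcounts: pp0:3 pp1:3
Op 3: read(P1, v1) -> 14. No state change.
Op 4: read(P1, v1) -> 14. No state change.
Op 5: fork(P0) -> P3. 2 ppages; refcounts: pp0:4 pp1:4
Op 6: read(P0, v1) -> 14. No state change.
Op 7: write(P2, v1, 115). refcount(pp1)=4>1 -> COPY to pp2. 3 ppages; refcounts: pp0:4 pp1:3 pp2:1
Op 8: read(P0, v0) -> 17. No state change.

yes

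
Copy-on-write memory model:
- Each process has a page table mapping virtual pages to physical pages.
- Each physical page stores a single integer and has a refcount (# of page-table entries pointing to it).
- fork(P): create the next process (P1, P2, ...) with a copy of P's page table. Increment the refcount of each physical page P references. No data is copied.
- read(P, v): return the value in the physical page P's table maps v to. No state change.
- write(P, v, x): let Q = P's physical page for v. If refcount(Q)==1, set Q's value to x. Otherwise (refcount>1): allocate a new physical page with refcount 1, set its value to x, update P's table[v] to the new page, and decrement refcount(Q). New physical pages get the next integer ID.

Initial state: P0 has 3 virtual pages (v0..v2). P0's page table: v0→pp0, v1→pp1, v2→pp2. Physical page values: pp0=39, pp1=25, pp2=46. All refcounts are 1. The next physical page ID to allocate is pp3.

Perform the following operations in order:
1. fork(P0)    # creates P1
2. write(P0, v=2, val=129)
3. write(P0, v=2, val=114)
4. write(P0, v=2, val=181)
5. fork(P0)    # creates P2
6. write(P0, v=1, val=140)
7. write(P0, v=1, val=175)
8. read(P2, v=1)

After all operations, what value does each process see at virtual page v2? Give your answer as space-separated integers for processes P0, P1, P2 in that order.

Op 1: fork(P0) -> P1. 3 ppages; refcounts: pp0:2 pp1:2 pp2:2
Op 2: write(P0, v2, 129). refcount(pp2)=2>1 -> COPY to pp3. 4 ppages; refcounts: pp0:2 pp1:2 pp2:1 pp3:1
Op 3: write(P0, v2, 114). refcount(pp3)=1 -> write in place. 4 ppages; refcounts: pp0:2 pp1:2 pp2:1 pp3:1
Op 4: write(P0, v2, 181). refcount(pp3)=1 -> write in place. 4 ppages; refcounts: pp0:2 pp1:2 pp2:1 pp3:1
Op 5: fork(P0) -> P2. 4 ppages; refcounts: pp0:3 pp1:3 pp2:1 pp3:2
Op 6: write(P0, v1, 140). refcount(pp1)=3>1 -> COPY to pp4. 5 ppages; refcounts: pp0:3 pp1:2 pp2:1 pp3:2 pp4:1
Op 7: write(P0, v1, 175). refcount(pp4)=1 -> write in place. 5 ppages; refcounts: pp0:3 pp1:2 pp2:1 pp3:2 pp4:1
Op 8: read(P2, v1) -> 25. No state change.
P0: v2 -> pp3 = 181
P1: v2 -> pp2 = 46
P2: v2 -> pp3 = 181

Answer: 181 46 181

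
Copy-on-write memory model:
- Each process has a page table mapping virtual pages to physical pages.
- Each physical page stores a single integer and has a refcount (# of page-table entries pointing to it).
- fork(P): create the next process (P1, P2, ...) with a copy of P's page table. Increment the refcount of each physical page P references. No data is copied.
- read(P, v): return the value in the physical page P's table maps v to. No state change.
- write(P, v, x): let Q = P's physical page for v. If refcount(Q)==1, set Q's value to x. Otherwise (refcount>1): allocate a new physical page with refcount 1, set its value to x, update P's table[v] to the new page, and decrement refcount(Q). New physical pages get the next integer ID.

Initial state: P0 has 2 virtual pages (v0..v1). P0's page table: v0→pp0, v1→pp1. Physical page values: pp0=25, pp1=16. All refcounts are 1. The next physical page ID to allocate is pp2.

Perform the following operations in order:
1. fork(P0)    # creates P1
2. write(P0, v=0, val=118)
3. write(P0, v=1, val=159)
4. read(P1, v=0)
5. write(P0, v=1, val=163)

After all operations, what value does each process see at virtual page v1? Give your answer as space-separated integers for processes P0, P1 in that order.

Op 1: fork(P0) -> P1. 2 ppages; refcounts: pp0:2 pp1:2
Op 2: write(P0, v0, 118). refcount(pp0)=2>1 -> COPY to pp2. 3 ppages; refcounts: pp0:1 pp1:2 pp2:1
Op 3: write(P0, v1, 159). refcount(pp1)=2>1 -> COPY to pp3. 4 ppages; refcounts: pp0:1 pp1:1 pp2:1 pp3:1
Op 4: read(P1, v0) -> 25. No state change.
Op 5: write(P0, v1, 163). refcount(pp3)=1 -> write in place. 4 ppages; refcounts: pp0:1 pp1:1 pp2:1 pp3:1
P0: v1 -> pp3 = 163
P1: v1 -> pp1 = 16

Answer: 163 16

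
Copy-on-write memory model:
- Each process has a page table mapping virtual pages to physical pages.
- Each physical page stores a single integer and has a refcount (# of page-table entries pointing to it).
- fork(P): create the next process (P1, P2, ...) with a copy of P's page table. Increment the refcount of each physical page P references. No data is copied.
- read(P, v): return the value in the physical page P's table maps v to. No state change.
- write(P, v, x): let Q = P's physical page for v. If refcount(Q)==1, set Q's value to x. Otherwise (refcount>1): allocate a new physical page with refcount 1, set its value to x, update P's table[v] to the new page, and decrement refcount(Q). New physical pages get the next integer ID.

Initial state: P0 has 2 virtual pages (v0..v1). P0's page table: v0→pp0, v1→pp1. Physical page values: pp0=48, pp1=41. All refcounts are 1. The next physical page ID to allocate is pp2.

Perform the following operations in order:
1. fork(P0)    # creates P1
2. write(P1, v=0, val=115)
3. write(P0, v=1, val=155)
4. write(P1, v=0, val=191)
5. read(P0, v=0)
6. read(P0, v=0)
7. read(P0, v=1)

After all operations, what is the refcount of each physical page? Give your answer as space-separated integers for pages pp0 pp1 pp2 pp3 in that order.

Answer: 1 1 1 1

Derivation:
Op 1: fork(P0) -> P1. 2 ppages; refcounts: pp0:2 pp1:2
Op 2: write(P1, v0, 115). refcount(pp0)=2>1 -> COPY to pp2. 3 ppages; refcounts: pp0:1 pp1:2 pp2:1
Op 3: write(P0, v1, 155). refcount(pp1)=2>1 -> COPY to pp3. 4 ppages; refcounts: pp0:1 pp1:1 pp2:1 pp3:1
Op 4: write(P1, v0, 191). refcount(pp2)=1 -> write in place. 4 ppages; refcounts: pp0:1 pp1:1 pp2:1 pp3:1
Op 5: read(P0, v0) -> 48. No state change.
Op 6: read(P0, v0) -> 48. No state change.
Op 7: read(P0, v1) -> 155. No state change.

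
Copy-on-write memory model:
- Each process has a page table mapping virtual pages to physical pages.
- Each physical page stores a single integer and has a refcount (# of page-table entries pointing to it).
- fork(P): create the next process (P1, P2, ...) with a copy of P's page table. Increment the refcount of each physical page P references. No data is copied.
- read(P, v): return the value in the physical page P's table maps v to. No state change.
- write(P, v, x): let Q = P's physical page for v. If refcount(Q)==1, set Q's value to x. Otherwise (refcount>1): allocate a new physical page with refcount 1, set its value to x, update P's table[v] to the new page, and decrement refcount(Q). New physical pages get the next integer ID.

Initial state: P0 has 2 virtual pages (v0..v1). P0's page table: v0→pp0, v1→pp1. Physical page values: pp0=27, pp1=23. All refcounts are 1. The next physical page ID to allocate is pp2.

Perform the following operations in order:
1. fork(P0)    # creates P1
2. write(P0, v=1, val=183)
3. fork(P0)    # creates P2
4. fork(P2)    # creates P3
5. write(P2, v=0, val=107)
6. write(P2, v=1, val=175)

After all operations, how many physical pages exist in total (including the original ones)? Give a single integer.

Op 1: fork(P0) -> P1. 2 ppages; refcounts: pp0:2 pp1:2
Op 2: write(P0, v1, 183). refcount(pp1)=2>1 -> COPY to pp2. 3 ppages; refcounts: pp0:2 pp1:1 pp2:1
Op 3: fork(P0) -> P2. 3 ppages; refcounts: pp0:3 pp1:1 pp2:2
Op 4: fork(P2) -> P3. 3 ppages; refcounts: pp0:4 pp1:1 pp2:3
Op 5: write(P2, v0, 107). refcount(pp0)=4>1 -> COPY to pp3. 4 ppages; refcounts: pp0:3 pp1:1 pp2:3 pp3:1
Op 6: write(P2, v1, 175). refcount(pp2)=3>1 -> COPY to pp4. 5 ppages; refcounts: pp0:3 pp1:1 pp2:2 pp3:1 pp4:1

Answer: 5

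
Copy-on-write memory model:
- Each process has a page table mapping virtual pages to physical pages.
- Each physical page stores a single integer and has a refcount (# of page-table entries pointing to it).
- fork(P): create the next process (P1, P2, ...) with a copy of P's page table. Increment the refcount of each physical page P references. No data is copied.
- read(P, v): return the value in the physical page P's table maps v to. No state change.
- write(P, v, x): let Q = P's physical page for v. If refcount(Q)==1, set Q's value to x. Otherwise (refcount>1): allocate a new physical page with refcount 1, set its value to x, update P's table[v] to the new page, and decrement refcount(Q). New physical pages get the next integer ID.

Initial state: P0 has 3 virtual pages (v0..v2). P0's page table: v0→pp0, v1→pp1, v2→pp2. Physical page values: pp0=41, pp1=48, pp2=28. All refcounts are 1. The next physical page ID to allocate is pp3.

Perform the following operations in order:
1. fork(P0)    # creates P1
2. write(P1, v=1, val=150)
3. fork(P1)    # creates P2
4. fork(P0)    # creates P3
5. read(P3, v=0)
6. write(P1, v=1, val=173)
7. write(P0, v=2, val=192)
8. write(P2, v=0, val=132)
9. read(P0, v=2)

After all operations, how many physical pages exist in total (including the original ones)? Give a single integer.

Answer: 7

Derivation:
Op 1: fork(P0) -> P1. 3 ppages; refcounts: pp0:2 pp1:2 pp2:2
Op 2: write(P1, v1, 150). refcount(pp1)=2>1 -> COPY to pp3. 4 ppages; refcounts: pp0:2 pp1:1 pp2:2 pp3:1
Op 3: fork(P1) -> P2. 4 ppages; refcounts: pp0:3 pp1:1 pp2:3 pp3:2
Op 4: fork(P0) -> P3. 4 ppages; refcounts: pp0:4 pp1:2 pp2:4 pp3:2
Op 5: read(P3, v0) -> 41. No state change.
Op 6: write(P1, v1, 173). refcount(pp3)=2>1 -> COPY to pp4. 5 ppages; refcounts: pp0:4 pp1:2 pp2:4 pp3:1 pp4:1
Op 7: write(P0, v2, 192). refcount(pp2)=4>1 -> COPY to pp5. 6 ppages; refcounts: pp0:4 pp1:2 pp2:3 pp3:1 pp4:1 pp5:1
Op 8: write(P2, v0, 132). refcount(pp0)=4>1 -> COPY to pp6. 7 ppages; refcounts: pp0:3 pp1:2 pp2:3 pp3:1 pp4:1 pp5:1 pp6:1
Op 9: read(P0, v2) -> 192. No state change.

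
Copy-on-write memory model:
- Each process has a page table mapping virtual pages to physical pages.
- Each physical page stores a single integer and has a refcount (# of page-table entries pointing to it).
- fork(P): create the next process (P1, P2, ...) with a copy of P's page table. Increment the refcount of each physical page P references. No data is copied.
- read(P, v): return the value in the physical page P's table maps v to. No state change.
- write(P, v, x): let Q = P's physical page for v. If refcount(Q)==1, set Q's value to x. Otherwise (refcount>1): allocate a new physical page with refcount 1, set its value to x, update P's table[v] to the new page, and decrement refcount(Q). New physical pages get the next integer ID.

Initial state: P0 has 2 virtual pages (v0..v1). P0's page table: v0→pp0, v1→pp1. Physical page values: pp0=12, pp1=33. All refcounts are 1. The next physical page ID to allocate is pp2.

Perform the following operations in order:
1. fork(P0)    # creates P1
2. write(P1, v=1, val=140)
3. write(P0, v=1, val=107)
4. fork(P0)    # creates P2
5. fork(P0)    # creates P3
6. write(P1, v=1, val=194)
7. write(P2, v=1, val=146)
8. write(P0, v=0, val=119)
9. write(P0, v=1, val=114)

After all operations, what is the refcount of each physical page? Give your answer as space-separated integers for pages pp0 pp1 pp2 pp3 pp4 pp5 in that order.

Op 1: fork(P0) -> P1. 2 ppages; refcounts: pp0:2 pp1:2
Op 2: write(P1, v1, 140). refcount(pp1)=2>1 -> COPY to pp2. 3 ppages; refcounts: pp0:2 pp1:1 pp2:1
Op 3: write(P0, v1, 107). refcount(pp1)=1 -> write in place. 3 ppages; refcounts: pp0:2 pp1:1 pp2:1
Op 4: fork(P0) -> P2. 3 ppages; refcounts: pp0:3 pp1:2 pp2:1
Op 5: fork(P0) -> P3. 3 ppages; refcounts: pp0:4 pp1:3 pp2:1
Op 6: write(P1, v1, 194). refcount(pp2)=1 -> write in place. 3 ppages; refcounts: pp0:4 pp1:3 pp2:1
Op 7: write(P2, v1, 146). refcount(pp1)=3>1 -> COPY to pp3. 4 ppages; refcounts: pp0:4 pp1:2 pp2:1 pp3:1
Op 8: write(P0, v0, 119). refcount(pp0)=4>1 -> COPY to pp4. 5 ppages; refcounts: pp0:3 pp1:2 pp2:1 pp3:1 pp4:1
Op 9: write(P0, v1, 114). refcount(pp1)=2>1 -> COPY to pp5. 6 ppages; refcounts: pp0:3 pp1:1 pp2:1 pp3:1 pp4:1 pp5:1

Answer: 3 1 1 1 1 1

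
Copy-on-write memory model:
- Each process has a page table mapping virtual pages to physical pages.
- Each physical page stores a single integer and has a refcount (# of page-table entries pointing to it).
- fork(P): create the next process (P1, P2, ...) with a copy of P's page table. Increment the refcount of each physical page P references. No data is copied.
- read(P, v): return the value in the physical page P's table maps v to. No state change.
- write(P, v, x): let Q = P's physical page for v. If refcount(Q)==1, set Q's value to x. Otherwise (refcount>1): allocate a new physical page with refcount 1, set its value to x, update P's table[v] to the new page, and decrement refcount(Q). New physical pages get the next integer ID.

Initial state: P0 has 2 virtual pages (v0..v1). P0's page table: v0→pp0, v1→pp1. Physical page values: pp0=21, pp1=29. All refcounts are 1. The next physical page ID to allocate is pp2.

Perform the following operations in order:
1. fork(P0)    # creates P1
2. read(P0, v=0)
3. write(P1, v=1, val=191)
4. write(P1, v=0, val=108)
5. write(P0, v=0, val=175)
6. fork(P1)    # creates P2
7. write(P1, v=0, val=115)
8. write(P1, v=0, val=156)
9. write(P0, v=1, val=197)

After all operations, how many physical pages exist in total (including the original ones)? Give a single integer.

Answer: 5

Derivation:
Op 1: fork(P0) -> P1. 2 ppages; refcounts: pp0:2 pp1:2
Op 2: read(P0, v0) -> 21. No state change.
Op 3: write(P1, v1, 191). refcount(pp1)=2>1 -> COPY to pp2. 3 ppages; refcounts: pp0:2 pp1:1 pp2:1
Op 4: write(P1, v0, 108). refcount(pp0)=2>1 -> COPY to pp3. 4 ppages; refcounts: pp0:1 pp1:1 pp2:1 pp3:1
Op 5: write(P0, v0, 175). refcount(pp0)=1 -> write in place. 4 ppages; refcounts: pp0:1 pp1:1 pp2:1 pp3:1
Op 6: fork(P1) -> P2. 4 ppages; refcounts: pp0:1 pp1:1 pp2:2 pp3:2
Op 7: write(P1, v0, 115). refcount(pp3)=2>1 -> COPY to pp4. 5 ppages; refcounts: pp0:1 pp1:1 pp2:2 pp3:1 pp4:1
Op 8: write(P1, v0, 156). refcount(pp4)=1 -> write in place. 5 ppages; refcounts: pp0:1 pp1:1 pp2:2 pp3:1 pp4:1
Op 9: write(P0, v1, 197). refcount(pp1)=1 -> write in place. 5 ppages; refcounts: pp0:1 pp1:1 pp2:2 pp3:1 pp4:1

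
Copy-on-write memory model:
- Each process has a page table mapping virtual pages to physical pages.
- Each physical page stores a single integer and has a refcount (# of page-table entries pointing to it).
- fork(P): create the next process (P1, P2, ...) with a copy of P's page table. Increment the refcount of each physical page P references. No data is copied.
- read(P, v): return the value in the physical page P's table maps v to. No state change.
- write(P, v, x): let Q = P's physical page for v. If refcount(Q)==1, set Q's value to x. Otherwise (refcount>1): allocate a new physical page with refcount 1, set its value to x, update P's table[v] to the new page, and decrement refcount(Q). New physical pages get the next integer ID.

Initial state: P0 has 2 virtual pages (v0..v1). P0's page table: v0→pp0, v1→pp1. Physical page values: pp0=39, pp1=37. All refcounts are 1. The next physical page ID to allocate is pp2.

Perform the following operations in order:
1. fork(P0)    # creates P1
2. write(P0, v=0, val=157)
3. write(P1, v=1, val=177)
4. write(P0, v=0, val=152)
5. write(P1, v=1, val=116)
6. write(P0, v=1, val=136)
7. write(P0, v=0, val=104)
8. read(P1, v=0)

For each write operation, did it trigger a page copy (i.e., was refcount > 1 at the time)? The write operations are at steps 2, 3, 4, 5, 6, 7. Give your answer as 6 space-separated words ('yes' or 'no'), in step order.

Op 1: fork(P0) -> P1. 2 ppages; refcounts: pp0:2 pp1:2
Op 2: write(P0, v0, 157). refcount(pp0)=2>1 -> COPY to pp2. 3 ppages; refcounts: pp0:1 pp1:2 pp2:1
Op 3: write(P1, v1, 177). refcount(pp1)=2>1 -> COPY to pp3. 4 ppages; refcounts: pp0:1 pp1:1 pp2:1 pp3:1
Op 4: write(P0, v0, 152). refcount(pp2)=1 -> write in place. 4 ppages; refcounts: pp0:1 pp1:1 pp2:1 pp3:1
Op 5: write(P1, v1, 116). refcount(pp3)=1 -> write in place. 4 ppages; refcounts: pp0:1 pp1:1 pp2:1 pp3:1
Op 6: write(P0, v1, 136). refcount(pp1)=1 -> write in place. 4 ppages; refcounts: pp0:1 pp1:1 pp2:1 pp3:1
Op 7: write(P0, v0, 104). refcount(pp2)=1 -> write in place. 4 ppages; refcounts: pp0:1 pp1:1 pp2:1 pp3:1
Op 8: read(P1, v0) -> 39. No state change.

yes yes no no no no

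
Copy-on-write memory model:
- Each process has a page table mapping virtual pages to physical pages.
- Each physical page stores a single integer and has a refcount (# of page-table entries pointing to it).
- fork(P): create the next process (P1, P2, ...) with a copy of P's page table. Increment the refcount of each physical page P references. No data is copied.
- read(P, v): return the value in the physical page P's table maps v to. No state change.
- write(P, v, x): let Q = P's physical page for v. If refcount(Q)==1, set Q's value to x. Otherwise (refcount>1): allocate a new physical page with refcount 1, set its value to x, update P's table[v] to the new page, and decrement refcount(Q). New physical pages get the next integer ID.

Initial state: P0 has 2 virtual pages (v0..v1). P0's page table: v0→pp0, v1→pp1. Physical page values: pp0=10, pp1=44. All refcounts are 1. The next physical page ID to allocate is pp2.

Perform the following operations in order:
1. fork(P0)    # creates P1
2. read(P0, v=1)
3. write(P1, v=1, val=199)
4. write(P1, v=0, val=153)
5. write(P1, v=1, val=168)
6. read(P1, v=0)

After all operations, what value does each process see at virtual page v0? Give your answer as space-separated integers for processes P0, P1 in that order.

Op 1: fork(P0) -> P1. 2 ppages; refcounts: pp0:2 pp1:2
Op 2: read(P0, v1) -> 44. No state change.
Op 3: write(P1, v1, 199). refcount(pp1)=2>1 -> COPY to pp2. 3 ppages; refcounts: pp0:2 pp1:1 pp2:1
Op 4: write(P1, v0, 153). refcount(pp0)=2>1 -> COPY to pp3. 4 ppages; refcounts: pp0:1 pp1:1 pp2:1 pp3:1
Op 5: write(P1, v1, 168). refcount(pp2)=1 -> write in place. 4 ppages; refcounts: pp0:1 pp1:1 pp2:1 pp3:1
Op 6: read(P1, v0) -> 153. No state change.
P0: v0 -> pp0 = 10
P1: v0 -> pp3 = 153

Answer: 10 153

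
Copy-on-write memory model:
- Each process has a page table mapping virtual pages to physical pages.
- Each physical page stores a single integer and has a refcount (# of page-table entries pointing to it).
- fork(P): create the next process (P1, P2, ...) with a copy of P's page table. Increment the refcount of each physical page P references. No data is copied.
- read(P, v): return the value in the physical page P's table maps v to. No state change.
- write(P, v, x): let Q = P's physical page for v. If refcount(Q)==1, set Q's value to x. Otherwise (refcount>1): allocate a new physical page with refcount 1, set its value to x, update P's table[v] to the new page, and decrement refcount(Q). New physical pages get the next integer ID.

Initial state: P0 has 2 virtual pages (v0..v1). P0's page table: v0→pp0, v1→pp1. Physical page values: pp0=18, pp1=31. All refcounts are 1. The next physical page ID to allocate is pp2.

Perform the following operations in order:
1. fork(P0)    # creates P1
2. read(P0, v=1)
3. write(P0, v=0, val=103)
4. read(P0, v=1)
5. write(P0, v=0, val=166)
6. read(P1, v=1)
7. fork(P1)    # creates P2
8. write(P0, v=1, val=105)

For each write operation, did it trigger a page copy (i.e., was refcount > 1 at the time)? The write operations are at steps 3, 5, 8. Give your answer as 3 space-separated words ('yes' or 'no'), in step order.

Op 1: fork(P0) -> P1. 2 ppages; refcounts: pp0:2 pp1:2
Op 2: read(P0, v1) -> 31. No state change.
Op 3: write(P0, v0, 103). refcount(pp0)=2>1 -> COPY to pp2. 3 ppages; refcounts: pp0:1 pp1:2 pp2:1
Op 4: read(P0, v1) -> 31. No state change.
Op 5: write(P0, v0, 166). refcount(pp2)=1 -> write in place. 3 ppages; refcounts: pp0:1 pp1:2 pp2:1
Op 6: read(P1, v1) -> 31. No state change.
Op 7: fork(P1) -> P2. 3 ppages; refcounts: pp0:2 pp1:3 pp2:1
Op 8: write(P0, v1, 105). refcount(pp1)=3>1 -> COPY to pp3. 4 ppages; refcounts: pp0:2 pp1:2 pp2:1 pp3:1

yes no yes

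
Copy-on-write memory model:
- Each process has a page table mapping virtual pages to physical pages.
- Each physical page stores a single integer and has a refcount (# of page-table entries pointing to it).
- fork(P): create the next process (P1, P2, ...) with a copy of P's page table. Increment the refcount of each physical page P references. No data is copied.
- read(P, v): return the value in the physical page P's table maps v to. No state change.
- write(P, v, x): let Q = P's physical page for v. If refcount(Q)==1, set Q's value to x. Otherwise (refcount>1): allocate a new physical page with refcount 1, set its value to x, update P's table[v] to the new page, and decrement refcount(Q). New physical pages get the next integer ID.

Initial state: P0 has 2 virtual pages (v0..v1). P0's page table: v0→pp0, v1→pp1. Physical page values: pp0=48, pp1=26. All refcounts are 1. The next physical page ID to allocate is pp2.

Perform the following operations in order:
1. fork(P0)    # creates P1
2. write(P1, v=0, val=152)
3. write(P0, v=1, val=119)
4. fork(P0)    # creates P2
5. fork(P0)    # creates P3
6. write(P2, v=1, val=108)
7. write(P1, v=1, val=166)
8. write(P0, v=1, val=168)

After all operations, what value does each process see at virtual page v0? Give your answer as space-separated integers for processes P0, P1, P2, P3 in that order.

Answer: 48 152 48 48

Derivation:
Op 1: fork(P0) -> P1. 2 ppages; refcounts: pp0:2 pp1:2
Op 2: write(P1, v0, 152). refcount(pp0)=2>1 -> COPY to pp2. 3 ppages; refcounts: pp0:1 pp1:2 pp2:1
Op 3: write(P0, v1, 119). refcount(pp1)=2>1 -> COPY to pp3. 4 ppages; refcounts: pp0:1 pp1:1 pp2:1 pp3:1
Op 4: fork(P0) -> P2. 4 ppages; refcounts: pp0:2 pp1:1 pp2:1 pp3:2
Op 5: fork(P0) -> P3. 4 ppages; refcounts: pp0:3 pp1:1 pp2:1 pp3:3
Op 6: write(P2, v1, 108). refcount(pp3)=3>1 -> COPY to pp4. 5 ppages; refcounts: pp0:3 pp1:1 pp2:1 pp3:2 pp4:1
Op 7: write(P1, v1, 166). refcount(pp1)=1 -> write in place. 5 ppages; refcounts: pp0:3 pp1:1 pp2:1 pp3:2 pp4:1
Op 8: write(P0, v1, 168). refcount(pp3)=2>1 -> COPY to pp5. 6 ppages; refcounts: pp0:3 pp1:1 pp2:1 pp3:1 pp4:1 pp5:1
P0: v0 -> pp0 = 48
P1: v0 -> pp2 = 152
P2: v0 -> pp0 = 48
P3: v0 -> pp0 = 48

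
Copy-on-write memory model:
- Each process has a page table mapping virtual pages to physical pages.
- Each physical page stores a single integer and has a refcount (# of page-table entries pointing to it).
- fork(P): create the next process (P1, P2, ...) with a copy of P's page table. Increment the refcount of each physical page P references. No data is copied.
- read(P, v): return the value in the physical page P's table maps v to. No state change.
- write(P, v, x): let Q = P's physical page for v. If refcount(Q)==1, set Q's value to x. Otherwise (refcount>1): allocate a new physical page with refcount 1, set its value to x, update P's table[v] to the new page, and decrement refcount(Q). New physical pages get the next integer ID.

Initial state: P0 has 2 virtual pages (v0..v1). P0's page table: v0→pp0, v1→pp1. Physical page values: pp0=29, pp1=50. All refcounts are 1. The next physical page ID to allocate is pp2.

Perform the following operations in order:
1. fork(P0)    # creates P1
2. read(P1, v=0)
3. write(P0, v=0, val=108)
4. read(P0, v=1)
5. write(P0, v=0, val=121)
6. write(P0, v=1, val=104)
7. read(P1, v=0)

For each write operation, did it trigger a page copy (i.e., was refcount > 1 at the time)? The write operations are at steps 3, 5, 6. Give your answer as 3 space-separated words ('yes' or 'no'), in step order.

Op 1: fork(P0) -> P1. 2 ppages; refcounts: pp0:2 pp1:2
Op 2: read(P1, v0) -> 29. No state change.
Op 3: write(P0, v0, 108). refcount(pp0)=2>1 -> COPY to pp2. 3 ppages; refcounts: pp0:1 pp1:2 pp2:1
Op 4: read(P0, v1) -> 50. No state change.
Op 5: write(P0, v0, 121). refcount(pp2)=1 -> write in place. 3 ppages; refcounts: pp0:1 pp1:2 pp2:1
Op 6: write(P0, v1, 104). refcount(pp1)=2>1 -> COPY to pp3. 4 ppages; refcounts: pp0:1 pp1:1 pp2:1 pp3:1
Op 7: read(P1, v0) -> 29. No state change.

yes no yes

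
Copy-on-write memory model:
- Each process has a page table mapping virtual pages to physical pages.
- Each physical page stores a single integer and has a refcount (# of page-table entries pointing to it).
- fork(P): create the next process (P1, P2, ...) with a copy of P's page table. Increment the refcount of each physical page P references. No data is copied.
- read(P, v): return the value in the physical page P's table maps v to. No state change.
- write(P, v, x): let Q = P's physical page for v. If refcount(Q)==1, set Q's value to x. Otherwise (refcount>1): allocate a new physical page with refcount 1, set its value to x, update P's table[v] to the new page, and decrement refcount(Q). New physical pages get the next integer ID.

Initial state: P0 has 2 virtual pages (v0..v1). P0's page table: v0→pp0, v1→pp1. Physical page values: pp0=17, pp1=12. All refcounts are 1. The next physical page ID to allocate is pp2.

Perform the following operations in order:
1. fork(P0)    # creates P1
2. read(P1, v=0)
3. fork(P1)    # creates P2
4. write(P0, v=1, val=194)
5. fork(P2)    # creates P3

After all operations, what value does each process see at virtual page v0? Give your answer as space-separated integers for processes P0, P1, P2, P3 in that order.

Op 1: fork(P0) -> P1. 2 ppages; refcounts: pp0:2 pp1:2
Op 2: read(P1, v0) -> 17. No state change.
Op 3: fork(P1) -> P2. 2 ppages; refcounts: pp0:3 pp1:3
Op 4: write(P0, v1, 194). refcount(pp1)=3>1 -> COPY to pp2. 3 ppages; refcounts: pp0:3 pp1:2 pp2:1
Op 5: fork(P2) -> P3. 3 ppages; refcounts: pp0:4 pp1:3 pp2:1
P0: v0 -> pp0 = 17
P1: v0 -> pp0 = 17
P2: v0 -> pp0 = 17
P3: v0 -> pp0 = 17

Answer: 17 17 17 17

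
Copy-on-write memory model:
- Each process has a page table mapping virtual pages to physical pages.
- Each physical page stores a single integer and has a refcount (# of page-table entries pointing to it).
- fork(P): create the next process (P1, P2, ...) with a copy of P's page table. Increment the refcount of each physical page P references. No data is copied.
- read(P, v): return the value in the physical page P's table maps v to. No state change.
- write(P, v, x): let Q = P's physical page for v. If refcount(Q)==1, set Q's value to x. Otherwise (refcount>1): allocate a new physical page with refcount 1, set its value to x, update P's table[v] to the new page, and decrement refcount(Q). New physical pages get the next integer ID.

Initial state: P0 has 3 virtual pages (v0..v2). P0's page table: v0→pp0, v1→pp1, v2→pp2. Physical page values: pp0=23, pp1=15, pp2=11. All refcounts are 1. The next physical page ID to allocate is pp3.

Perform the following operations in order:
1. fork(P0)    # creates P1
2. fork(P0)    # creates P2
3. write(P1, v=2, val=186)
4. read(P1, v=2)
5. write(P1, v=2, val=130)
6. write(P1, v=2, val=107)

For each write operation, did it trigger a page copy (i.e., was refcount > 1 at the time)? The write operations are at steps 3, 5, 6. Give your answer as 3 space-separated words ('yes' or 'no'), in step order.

Op 1: fork(P0) -> P1. 3 ppages; refcounts: pp0:2 pp1:2 pp2:2
Op 2: fork(P0) -> P2. 3 ppages; refcounts: pp0:3 pp1:3 pp2:3
Op 3: write(P1, v2, 186). refcount(pp2)=3>1 -> COPY to pp3. 4 ppages; refcounts: pp0:3 pp1:3 pp2:2 pp3:1
Op 4: read(P1, v2) -> 186. No state change.
Op 5: write(P1, v2, 130). refcount(pp3)=1 -> write in place. 4 ppages; refcounts: pp0:3 pp1:3 pp2:2 pp3:1
Op 6: write(P1, v2, 107). refcount(pp3)=1 -> write in place. 4 ppages; refcounts: pp0:3 pp1:3 pp2:2 pp3:1

yes no no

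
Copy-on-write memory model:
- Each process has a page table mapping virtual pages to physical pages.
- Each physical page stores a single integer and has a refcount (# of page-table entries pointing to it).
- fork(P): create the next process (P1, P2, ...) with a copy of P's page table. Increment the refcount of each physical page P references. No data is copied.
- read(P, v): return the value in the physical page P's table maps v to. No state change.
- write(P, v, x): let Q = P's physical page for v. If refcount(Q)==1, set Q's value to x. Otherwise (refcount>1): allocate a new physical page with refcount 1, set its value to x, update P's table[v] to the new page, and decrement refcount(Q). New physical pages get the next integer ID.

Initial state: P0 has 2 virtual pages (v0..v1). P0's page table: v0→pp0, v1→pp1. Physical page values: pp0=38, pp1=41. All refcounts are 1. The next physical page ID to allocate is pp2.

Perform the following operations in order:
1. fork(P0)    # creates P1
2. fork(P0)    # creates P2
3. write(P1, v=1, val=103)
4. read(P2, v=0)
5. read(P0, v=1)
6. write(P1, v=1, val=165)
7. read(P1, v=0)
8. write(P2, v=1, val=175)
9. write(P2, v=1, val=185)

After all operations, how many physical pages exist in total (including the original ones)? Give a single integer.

Op 1: fork(P0) -> P1. 2 ppages; refcounts: pp0:2 pp1:2
Op 2: fork(P0) -> P2. 2 ppages; refcounts: pp0:3 pp1:3
Op 3: write(P1, v1, 103). refcount(pp1)=3>1 -> COPY to pp2. 3 ppages; refcounts: pp0:3 pp1:2 pp2:1
Op 4: read(P2, v0) -> 38. No state change.
Op 5: read(P0, v1) -> 41. No state change.
Op 6: write(P1, v1, 165). refcount(pp2)=1 -> write in place. 3 ppages; refcounts: pp0:3 pp1:2 pp2:1
Op 7: read(P1, v0) -> 38. No state change.
Op 8: write(P2, v1, 175). refcount(pp1)=2>1 -> COPY to pp3. 4 ppages; refcounts: pp0:3 pp1:1 pp2:1 pp3:1
Op 9: write(P2, v1, 185). refcount(pp3)=1 -> write in place. 4 ppages; refcounts: pp0:3 pp1:1 pp2:1 pp3:1

Answer: 4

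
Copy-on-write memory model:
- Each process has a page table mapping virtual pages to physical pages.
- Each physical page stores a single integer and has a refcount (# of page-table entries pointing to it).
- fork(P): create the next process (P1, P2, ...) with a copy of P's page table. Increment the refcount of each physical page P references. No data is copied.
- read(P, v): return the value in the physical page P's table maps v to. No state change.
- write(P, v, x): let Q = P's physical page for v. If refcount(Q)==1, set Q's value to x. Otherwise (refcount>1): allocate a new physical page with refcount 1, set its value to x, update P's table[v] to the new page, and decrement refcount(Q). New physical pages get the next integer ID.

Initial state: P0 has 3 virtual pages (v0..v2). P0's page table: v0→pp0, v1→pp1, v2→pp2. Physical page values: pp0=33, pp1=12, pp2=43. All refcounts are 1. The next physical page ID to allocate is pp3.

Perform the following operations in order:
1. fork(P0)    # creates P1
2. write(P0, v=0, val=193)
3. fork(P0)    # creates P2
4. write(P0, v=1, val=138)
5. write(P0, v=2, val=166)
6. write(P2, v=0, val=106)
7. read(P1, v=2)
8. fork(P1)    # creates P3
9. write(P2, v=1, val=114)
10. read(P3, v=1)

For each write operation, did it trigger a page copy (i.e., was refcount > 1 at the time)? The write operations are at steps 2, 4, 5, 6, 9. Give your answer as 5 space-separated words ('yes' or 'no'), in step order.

Op 1: fork(P0) -> P1. 3 ppages; refcounts: pp0:2 pp1:2 pp2:2
Op 2: write(P0, v0, 193). refcount(pp0)=2>1 -> COPY to pp3. 4 ppages; refcounts: pp0:1 pp1:2 pp2:2 pp3:1
Op 3: fork(P0) -> P2. 4 ppages; refcounts: pp0:1 pp1:3 pp2:3 pp3:2
Op 4: write(P0, v1, 138). refcount(pp1)=3>1 -> COPY to pp4. 5 ppages; refcounts: pp0:1 pp1:2 pp2:3 pp3:2 pp4:1
Op 5: write(P0, v2, 166). refcount(pp2)=3>1 -> COPY to pp5. 6 ppages; refcounts: pp0:1 pp1:2 pp2:2 pp3:2 pp4:1 pp5:1
Op 6: write(P2, v0, 106). refcount(pp3)=2>1 -> COPY to pp6. 7 ppages; refcounts: pp0:1 pp1:2 pp2:2 pp3:1 pp4:1 pp5:1 pp6:1
Op 7: read(P1, v2) -> 43. No state change.
Op 8: fork(P1) -> P3. 7 ppages; refcounts: pp0:2 pp1:3 pp2:3 pp3:1 pp4:1 pp5:1 pp6:1
Op 9: write(P2, v1, 114). refcount(pp1)=3>1 -> COPY to pp7. 8 ppages; refcounts: pp0:2 pp1:2 pp2:3 pp3:1 pp4:1 pp5:1 pp6:1 pp7:1
Op 10: read(P3, v1) -> 12. No state change.

yes yes yes yes yes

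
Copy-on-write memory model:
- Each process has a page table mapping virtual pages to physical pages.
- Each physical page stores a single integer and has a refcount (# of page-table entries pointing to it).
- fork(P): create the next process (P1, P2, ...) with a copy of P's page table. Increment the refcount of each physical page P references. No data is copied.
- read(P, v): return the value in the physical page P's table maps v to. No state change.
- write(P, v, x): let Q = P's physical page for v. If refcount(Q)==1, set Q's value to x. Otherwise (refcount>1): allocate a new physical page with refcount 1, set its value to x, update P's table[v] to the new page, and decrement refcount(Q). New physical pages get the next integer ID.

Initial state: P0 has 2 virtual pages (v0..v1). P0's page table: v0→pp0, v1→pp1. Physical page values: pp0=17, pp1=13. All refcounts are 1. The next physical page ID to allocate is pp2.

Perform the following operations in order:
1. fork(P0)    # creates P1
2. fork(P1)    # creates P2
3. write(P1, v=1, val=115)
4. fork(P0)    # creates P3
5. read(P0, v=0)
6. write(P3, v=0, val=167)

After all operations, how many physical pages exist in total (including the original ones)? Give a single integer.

Op 1: fork(P0) -> P1. 2 ppages; refcounts: pp0:2 pp1:2
Op 2: fork(P1) -> P2. 2 ppages; refcounts: pp0:3 pp1:3
Op 3: write(P1, v1, 115). refcount(pp1)=3>1 -> COPY to pp2. 3 ppages; refcounts: pp0:3 pp1:2 pp2:1
Op 4: fork(P0) -> P3. 3 ppages; refcounts: pp0:4 pp1:3 pp2:1
Op 5: read(P0, v0) -> 17. No state change.
Op 6: write(P3, v0, 167). refcount(pp0)=4>1 -> COPY to pp3. 4 ppages; refcounts: pp0:3 pp1:3 pp2:1 pp3:1

Answer: 4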